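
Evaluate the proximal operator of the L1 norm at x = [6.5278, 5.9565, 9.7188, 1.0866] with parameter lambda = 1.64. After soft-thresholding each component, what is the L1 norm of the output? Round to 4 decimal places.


Soft-thresholding with lambda = 1.64:
prox(6.5278) = sign(6.5278)*max(|6.5278| - 1.64, 0) = 4.8878
prox(5.9565) = sign(5.9565)*max(|5.9565| - 1.64, 0) = 4.3165
prox(9.7188) = sign(9.7188)*max(|9.7188| - 1.64, 0) = 8.0788
prox(1.0866) = sign(1.0866)*max(|1.0866| - 1.64, 0) = 0.0
prox(x) = [4.8878, 4.3165, 8.0788, 0.0]
||prox(x)||_1 = 4.8878 + 4.3165 + 8.0788 + 0.0 = 17.2831


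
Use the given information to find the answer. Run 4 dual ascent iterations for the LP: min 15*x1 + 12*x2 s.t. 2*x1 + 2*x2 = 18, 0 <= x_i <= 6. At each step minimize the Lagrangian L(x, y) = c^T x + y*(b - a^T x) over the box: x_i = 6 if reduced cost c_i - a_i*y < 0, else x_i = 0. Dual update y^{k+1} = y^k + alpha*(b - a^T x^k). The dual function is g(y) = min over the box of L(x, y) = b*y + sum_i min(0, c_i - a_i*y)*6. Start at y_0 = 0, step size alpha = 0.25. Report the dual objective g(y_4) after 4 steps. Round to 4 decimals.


Dual ascent for LP: min 15*x1 + 12*x2, 2*x1 + 2*x2 = 18, 0 <= x_i <= 6
Step 1: y^k = 0.0, reduced costs: (15.0, 12.0)
  x^k = (0.0, 0.0), subgradient = b - a^T x = 18.0
  y^{k+1} = 0.0 + 0.25*18.0 = 4.5
Step 2: y^k = 4.5, reduced costs: (6.0, 3.0)
  x^k = (0.0, 0.0), subgradient = b - a^T x = 18.0
  y^{k+1} = 4.5 + 0.25*18.0 = 9.0
Step 3: y^k = 9.0, reduced costs: (-3.0, -6.0)
  x^k = (6.0, 6.0), subgradient = b - a^T x = -6.0
  y^{k+1} = 9.0 + 0.25*-6.0 = 7.5
Step 4: y^k = 7.5, reduced costs: (0.0, -3.0)
  x^k = (0.0, 6.0), subgradient = b - a^T x = 6.0
  y^{k+1} = 7.5 + 0.25*6.0 = 9.0
Dual objective at y_4 = 9.0: reduced costs (-3.0, -6.0), box minimizer x = (6.0, 6.0)
g(y_4) = b*y + (c1 - a1*y)*x1 + (c2 - a2*y)*x2 = 18*9.0 + (-3.0)*6.0 + (-6.0)*6.0 = 162.0 - 18.0 - 36.0 = 108.0


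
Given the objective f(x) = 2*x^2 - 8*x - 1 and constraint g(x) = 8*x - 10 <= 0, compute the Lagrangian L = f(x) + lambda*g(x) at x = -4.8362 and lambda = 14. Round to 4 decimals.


Step 1: Evaluate f(x).
f(-4.8362) = 2*(-4.8362)^2 - 8*(-4.8362) - 1 = 84.4673
Step 2: Evaluate g(x).
g(-4.8362) = 8*-4.8362 - 10 = -48.6896
Step 3: Compute Lagrangian.
L = 84.4673 + 14*-48.6896 = -597.1871


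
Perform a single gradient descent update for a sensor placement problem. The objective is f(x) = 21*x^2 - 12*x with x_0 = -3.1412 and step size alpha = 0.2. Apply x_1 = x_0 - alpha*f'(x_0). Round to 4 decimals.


We compute the gradient at x_0 and apply the update.
f'(x) = 42*x - 12
f'(-3.1412) = 42*-3.1412 - 12 = -143.9304
x_1 = -3.1412 - 0.2*-143.9304 = 25.6449


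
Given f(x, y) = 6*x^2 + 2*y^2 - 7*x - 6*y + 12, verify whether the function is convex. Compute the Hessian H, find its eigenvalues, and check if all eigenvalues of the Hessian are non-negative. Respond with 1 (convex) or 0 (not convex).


The Hessian of f(x,y) = 6*x^2 + 2*y^2 - 7*x - 6*y + 12 is:
H = [[12, 0], [0, 4]]
Trace = 12 + 4 = 16
Determinant = 12*4 - (0)^2 = 48
Discriminant = (16)^2 - 4*48 = 64.0
Eigenvalues: lambda_1 = 4.0, lambda_2 = 12.0
The function is convex.

1


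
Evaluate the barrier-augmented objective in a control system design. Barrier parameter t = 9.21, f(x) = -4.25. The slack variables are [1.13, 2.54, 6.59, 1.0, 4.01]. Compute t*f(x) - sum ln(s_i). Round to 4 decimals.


Step 1: Compute log-barrier.
ln values: [0.1222, 0.9322, 1.8856, 0.0, 1.3888]
phi = -(0.1222 + 0.9322 + 1.8856 + 0.0 + 1.3888) = -4.3287
Step 2: Compute augmented objective.
t*f(x) = 9.21*-4.25 = -39.1425
Total = -39.1425 - 4.3287 = -43.4712


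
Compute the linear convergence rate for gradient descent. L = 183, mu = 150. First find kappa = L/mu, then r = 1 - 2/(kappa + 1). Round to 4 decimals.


Step 1: Compute the condition number.
kappa = L/mu = 183/150 = 1.22
Step 2: Compute the convergence rate.
r = 1 - 2/(kappa + 1) = 1 - 2*mu/(L + mu) = (L - mu)/(L + mu) = 33/333 = 0.0991


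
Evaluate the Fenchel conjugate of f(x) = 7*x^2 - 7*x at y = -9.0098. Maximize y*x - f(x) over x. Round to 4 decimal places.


f*(y) = sup_x {y*x - a*x^2 - b*x} = sup_x {(y-b)*x - a*x^2}
FOC: (y - b) - 2a*x = 0 => x* = (y - b)/(2a)
x* = (-9.0098 + 7)/(2*7) = -0.1436
f*(-9.0098) = (y-b)^2/(4a) = (-9.0098 + 7)^2/(4*7)
= 4.0393/28 = 0.1443


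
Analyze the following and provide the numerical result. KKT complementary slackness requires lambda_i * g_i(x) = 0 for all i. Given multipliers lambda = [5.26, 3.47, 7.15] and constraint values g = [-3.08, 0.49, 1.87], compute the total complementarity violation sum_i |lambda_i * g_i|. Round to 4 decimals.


KKT complementary slackness check:
lambda_1 * g_1 = 5.26 * -3.08 = -16.2008
lambda_2 * g_2 = 3.47 * 0.49 = 1.7003
lambda_3 * g_3 = 7.15 * 1.87 = 13.3705
Total violation = 16.2008 + 1.7003 + 13.3705 = 31.2716


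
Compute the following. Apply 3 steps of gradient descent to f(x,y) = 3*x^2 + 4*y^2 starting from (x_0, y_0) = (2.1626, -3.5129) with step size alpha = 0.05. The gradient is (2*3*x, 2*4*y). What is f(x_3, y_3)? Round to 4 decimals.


Gradient descent on f(x,y) = 3*x^2 + 4*y^2.
Starting point: (2.1626, -3.5129), alpha = 0.05
Step 1: grad_x = 2*3*2.1626 = 12.9756, grad_y = 2*4*-3.5129 = -28.1032
  x_1 = 2.1626 - 0.05*12.9756 = 1.5138
  y_1 = -3.5129 - 0.05*-28.1032 = -2.1077
Step 2: grad_x = 2*3*1.5138 = 9.0829, grad_y = 2*4*-2.1077 = -16.8619
  x_2 = 1.5138 - 0.05*9.0829 = 1.0597
  y_2 = -2.1077 - 0.05*-16.8619 = -1.2646
Step 3: grad_x = 2*3*1.0597 = 6.358, grad_y = 2*4*-1.2646 = -10.1172
  x_3 = 1.0597 - 0.05*6.358 = 0.7418
  y_3 = -1.2646 - 0.05*-10.1172 = -0.7588
f(0.7418, -0.7588) = 3*0.7418^2 + 4*(-0.7588)^2 = 3.9537


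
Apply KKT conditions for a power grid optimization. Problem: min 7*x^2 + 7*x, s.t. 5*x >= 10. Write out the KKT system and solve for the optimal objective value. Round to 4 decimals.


Step 1: Try lambda = 0 (constraint inactive).
x_unc = -7/(2*7) = -0.5
Check: 5*-0.5 = -2.5 < 10 -- violated!
Step 2: Constraint must be active: 5*x = 10
x* = 10/5 = 2.0
lambda = (2*7*2.0 + 7)/5 = 7.0
Step 3: Compute optimal value.
f(x*) = 7*2.0^2 + 7*2.0 = 42.0


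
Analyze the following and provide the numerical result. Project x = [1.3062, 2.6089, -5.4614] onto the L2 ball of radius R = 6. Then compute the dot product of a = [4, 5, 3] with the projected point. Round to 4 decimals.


Step 1: Compute ||x|| (intermediates to 6 decimals).
||x|| = sqrt(1.3062^2 + 2.6089^2 + (-5.4614)^2) = 6.191882
Step 2: Project.
Since ||x|| > R, scale = R/||x|| = 6/6.191882 = 0.969011, proj(x) = scale * x
proj(x) = [1.265722, 2.528053, -5.292157]
Step 3: Dot product.
a^T * proj(x) = 4*1.265722 + 5*2.528053 + 3*(-5.292157) = 1.8267


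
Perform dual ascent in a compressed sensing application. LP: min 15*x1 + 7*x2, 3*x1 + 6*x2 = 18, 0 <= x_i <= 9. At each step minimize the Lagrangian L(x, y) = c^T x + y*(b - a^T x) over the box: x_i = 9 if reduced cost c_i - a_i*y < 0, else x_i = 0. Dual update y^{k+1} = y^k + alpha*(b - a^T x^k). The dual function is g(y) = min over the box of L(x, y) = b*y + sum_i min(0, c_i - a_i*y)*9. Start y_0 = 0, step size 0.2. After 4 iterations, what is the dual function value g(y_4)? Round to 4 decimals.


Dual ascent for LP: min 15*x1 + 7*x2, 3*x1 + 6*x2 = 18, 0 <= x_i <= 9
Step 1: y^k = 0.0, reduced costs: (15.0, 7.0)
  x^k = (0.0, 0.0), subgradient = b - a^T x = 18.0
  y^{k+1} = 0.0 + 0.2*18.0 = 3.6
Step 2: y^k = 3.6, reduced costs: (4.2, -14.6)
  x^k = (0.0, 9.0), subgradient = b - a^T x = -36.0
  y^{k+1} = 3.6 + 0.2*-36.0 = -3.6
Step 3: y^k = -3.6, reduced costs: (25.8, 28.6)
  x^k = (0.0, 0.0), subgradient = b - a^T x = 18.0
  y^{k+1} = -3.6 + 0.2*18.0 = 0.0
Step 4: y^k = 0.0, reduced costs: (15.0, 7.0)
  x^k = (0.0, 0.0), subgradient = b - a^T x = 18.0
  y^{k+1} = 0.0 + 0.2*18.0 = 3.6
Dual objective at y_4 = 3.6: reduced costs (4.2, -14.6), box minimizer x = (0.0, 9.0)
g(y_4) = b*y + (c1 - a1*y)*x1 + (c2 - a2*y)*x2 = 18*3.6 + 4.2*0.0 + (-14.6)*9.0 = 64.8 + 0.0 - 131.4 = -66.6


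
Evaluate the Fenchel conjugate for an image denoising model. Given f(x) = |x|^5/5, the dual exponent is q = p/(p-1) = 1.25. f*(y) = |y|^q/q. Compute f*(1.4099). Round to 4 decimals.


The conjugate exponent q satisfies 1/p + 1/q = 1.
p = 5, so q = 5/(5 - 1) = 1.25
|y|^q = 1.4099^1.25 = 1.5363
f*(1.4099) = 1.5363 / 1.25 = 1.2291


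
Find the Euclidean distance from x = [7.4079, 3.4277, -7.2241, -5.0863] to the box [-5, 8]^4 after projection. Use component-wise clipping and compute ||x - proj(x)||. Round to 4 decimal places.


Project each component onto [-5, 8].
clip(7.4079) = 7.4079, clip(3.4277) = 3.4277, clip(-7.2241) = -5.0, clip(-5.0863) = -5.0
Projection = [7.4079, 3.4277, -5.0, -5.0]
Squared diffs: [0.0, 0.0, 4.9466, 0.0074]
Distance = sqrt(4.954) = 2.2258


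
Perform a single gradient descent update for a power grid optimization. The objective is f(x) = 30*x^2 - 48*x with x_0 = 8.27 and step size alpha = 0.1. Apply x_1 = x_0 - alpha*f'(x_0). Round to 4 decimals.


We compute the gradient at x_0 and apply the update.
f'(x) = 60*x - 48
f'(8.27) = 60*8.27 - 48 = 448.2
x_1 = 8.27 - 0.1*448.2 = -36.55


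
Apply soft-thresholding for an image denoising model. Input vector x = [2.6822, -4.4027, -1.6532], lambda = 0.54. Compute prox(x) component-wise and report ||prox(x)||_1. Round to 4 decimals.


Soft-thresholding with lambda = 0.54:
prox(2.6822) = sign(2.6822)*max(|2.6822| - 0.54, 0) = 2.1422
prox(-4.4027) = sign(-4.4027)*max(|-4.4027| - 0.54, 0) = -3.8627
prox(-1.6532) = sign(-1.6532)*max(|-1.6532| - 0.54, 0) = -1.1132
prox(x) = [2.1422, -3.8627, -1.1132]
||prox(x)||_1 = 2.1422 + 3.8627 + 1.1132 = 7.1181


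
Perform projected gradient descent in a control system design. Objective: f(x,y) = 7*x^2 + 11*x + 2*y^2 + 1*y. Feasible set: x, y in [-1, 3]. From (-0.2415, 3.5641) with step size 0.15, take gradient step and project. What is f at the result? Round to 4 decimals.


Step 1: Compute gradient at (-0.2415, 3.5641).
grad_x = 2*7*-0.2415 + 11 = 7.619
grad_y = 2*2*3.5641 + 1 = 15.2564
Step 2: Gradient step.
x_raw = -0.2415 - 0.15*7.619 = -1.3844
y_raw = 3.5641 - 0.15*15.2564 = 1.2756
Step 3: Project onto [-1, 3].
x_proj = clip(-1.3844) = -1.0
y_proj = clip(1.2756) = 1.2756
Step 4: Evaluate f.
f(-1.0, 1.2756) = 0.5302


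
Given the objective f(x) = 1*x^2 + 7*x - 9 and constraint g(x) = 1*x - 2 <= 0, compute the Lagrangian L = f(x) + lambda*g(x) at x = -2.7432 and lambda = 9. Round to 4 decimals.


Step 1: Evaluate f(x).
f(-2.7432) = 1*(-2.7432)^2 + 7*(-2.7432) - 9 = -20.6773
Step 2: Evaluate g(x).
g(-2.7432) = 1*-2.7432 - 2 = -4.7432
Step 3: Compute Lagrangian.
L = -20.6773 + 9*-4.7432 = -63.3661


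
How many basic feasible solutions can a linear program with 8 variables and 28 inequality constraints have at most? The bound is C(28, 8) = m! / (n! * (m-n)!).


Each vertex corresponds to some choice of n active constraints out of m, so the number of vertices is at most C(m, n) = m! / (n!(m-n)!).
m = 28, n = 8
Numerator: 28 * 27 * 26 * 25 * 24 * 23 * 22 * 21
Denominator: 8! = 40320
C(28, 8) = 3108105


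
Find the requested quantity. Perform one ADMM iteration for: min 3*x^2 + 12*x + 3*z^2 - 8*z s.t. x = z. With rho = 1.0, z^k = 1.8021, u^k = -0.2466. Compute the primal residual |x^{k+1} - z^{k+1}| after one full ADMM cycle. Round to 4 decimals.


ADMM iteration with rho = 1.0, z^k = 1.8021, u^k = -0.2466
Step 1: x-update.
Minimize 3*x^2 + 12*x + (1.0/2)*(x - 1.8021 - 0.2466)^2
FOC: (2*3 + 1.0)*x = -12 + 1.0*(1.8021 + 0.2466)
x^{k+1} = -1.4216
Step 2: z-update.
Minimize 3*z^2 - 8*z + (1.0/2)*(-1.4216 - z - 0.2466)^2
FOC: (2*3 + 1.0)*z = 8 + 1.0*(-1.4216 - 0.2466)
z^{k+1} = 0.9045
Step 3: u-update.
u^{k+1} = -0.2466 - 1.4216 - 0.9045 = -2.5728
Step 4: Primal residual = |-1.4216 - 0.9045| = 2.3262


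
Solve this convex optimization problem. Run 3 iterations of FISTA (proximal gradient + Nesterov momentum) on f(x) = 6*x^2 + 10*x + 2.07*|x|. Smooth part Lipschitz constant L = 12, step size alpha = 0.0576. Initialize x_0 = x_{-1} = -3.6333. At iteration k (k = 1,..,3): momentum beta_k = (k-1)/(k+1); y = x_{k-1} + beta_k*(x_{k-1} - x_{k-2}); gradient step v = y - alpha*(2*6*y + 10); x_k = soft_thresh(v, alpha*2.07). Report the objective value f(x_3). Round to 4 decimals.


FISTA on f(x) = 6*x^2 + 10*x + 2.07*|x|
L = 12, alpha = 0.0576
Iteration 1: beta = 0.0, y = -3.6333 + 0.0*(-3.6333 + 3.6333) = -3.6333
  grad(y) = -33.5996, v = y - alpha*grad = -1.698
  prox(v) = soft_thresh(-1.698, 0.1192) = -1.5787
Iteration 2: beta = 0.3333, y = -1.5787 + 0.3333*(-1.5787 + 3.6333) = -0.8939
  grad(y) = -0.7265, v = y - alpha*grad = -0.852
  prox(v) = soft_thresh(-0.852, 0.1192) = -0.7328
Iteration 3: beta = 0.5, y = -0.7328 + 0.5*(-0.7328 + 1.5787) = -0.3098
  grad(y) = 6.282, v = y - alpha*grad = -0.6717
  prox(v) = soft_thresh(-0.6717, 0.1192) = -0.5524
f(x_3) = 6*(-0.5524)^2 + 10*(-0.5524) + 2.07*|-0.5524| = -2.5497


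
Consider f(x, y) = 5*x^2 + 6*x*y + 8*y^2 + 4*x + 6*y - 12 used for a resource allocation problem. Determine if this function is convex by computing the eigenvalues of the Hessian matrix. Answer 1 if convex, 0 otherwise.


The Hessian of f(x,y) = 5*x^2 + 6*x*y + 8*y^2 + 4*x + 6*y - 12 is:
H = [[10, 6], [6, 16]]
Trace = 10 + 16 = 26
Determinant = 10*16 - (6)^2 = 124
Discriminant = (26)^2 - 4*124 = 180.0
Eigenvalues: lambda_1 = 6.2918, lambda_2 = 19.7082
The function is convex.

1


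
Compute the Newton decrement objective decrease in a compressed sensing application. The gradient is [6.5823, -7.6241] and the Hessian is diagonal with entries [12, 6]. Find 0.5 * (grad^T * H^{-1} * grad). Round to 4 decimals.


Step 1: H is diagonal, so H^(-1) * g = [0.5485, -1.2707].
Step 2: g^T H^(-1) g = sum_i g_i^2 / H_ii
  = (6.5823)^2/12 + (-7.6241)^2/6
  = 3.6106 + 9.6878 = 13.2984
Step 3: Objective decrease = 0.5 * g^T H^(-1) g = 6.6492


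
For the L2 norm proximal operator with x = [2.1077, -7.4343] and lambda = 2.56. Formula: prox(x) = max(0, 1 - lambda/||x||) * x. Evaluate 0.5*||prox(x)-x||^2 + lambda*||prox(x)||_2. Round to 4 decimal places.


Step 1: Compute ||x||.
||x|| = 7.7273
Step 2: Compute scaling factor.
scale = max(0, 1 - 2.56/7.7273) = 0.6687
Step 3: prox(x) = [1.4094, -4.9714]
||prox(x)|| = 5.1673
Step 4: Proximal objective.
0.5*||prox-x||^2 = 3.2768
lambda*||prox|| = 13.2283
Total = 16.5051


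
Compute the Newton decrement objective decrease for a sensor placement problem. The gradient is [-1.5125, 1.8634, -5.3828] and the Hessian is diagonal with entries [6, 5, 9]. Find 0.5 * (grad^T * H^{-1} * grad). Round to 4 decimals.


Step 1: H is diagonal, so H^(-1) * g = [-0.2521, 0.3727, -0.5981].
Step 2: g^T H^(-1) g = sum_i g_i^2 / H_ii
  = (-1.5125)^2/6 + (1.8634)^2/5 + (-5.3828)^2/9
  = 0.3813 + 0.6945 + 3.2194 = 4.2951
Step 3: Objective decrease = 0.5 * g^T H^(-1) g = 2.1476


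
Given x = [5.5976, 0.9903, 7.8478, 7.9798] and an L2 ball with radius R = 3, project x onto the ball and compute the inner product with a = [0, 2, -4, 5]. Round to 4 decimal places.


Step 1: Compute ||x|| (intermediates to 6 decimals).
||x|| = sqrt(5.5976^2 + 0.9903^2 + 7.8478^2 + 7.9798^2) = 12.553047
Step 2: Project.
Since ||x|| > R, scale = R/||x|| = 3/12.553047 = 0.238986, proj(x) = scale * x
proj(x) = [1.337748, 0.236668, 1.875514, 1.90706]
Step 3: Dot product.
a^T * proj(x) = 0*1.337748 + 2*0.236668 - 4*1.875514 + 5*1.90706 = 2.5066


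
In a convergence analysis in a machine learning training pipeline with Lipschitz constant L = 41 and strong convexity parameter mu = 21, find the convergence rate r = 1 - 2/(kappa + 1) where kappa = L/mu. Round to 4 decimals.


Step 1: Compute the condition number.
kappa = L/mu = 41/21 = 1.9524
Step 2: Compute the convergence rate.
r = 1 - 2/(kappa + 1) = 1 - 2*mu/(L + mu) = (L - mu)/(L + mu) = 20/62 = 0.3226


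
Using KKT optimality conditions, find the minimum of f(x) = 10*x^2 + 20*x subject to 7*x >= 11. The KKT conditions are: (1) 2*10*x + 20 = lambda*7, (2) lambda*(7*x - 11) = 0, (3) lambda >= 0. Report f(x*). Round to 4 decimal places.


Step 1: Try lambda = 0 (constraint inactive).
x_unc = -20/(2*10) = -1.0
Check: 7*-1.0 = -7.0 < 11 -- violated!
Step 2: Constraint must be active: 7*x = 11
x* = 11/7 = 1.5714 (rounded; the exact value 11/7 is used below)
lambda = (2*10*(11/7) + 20)/7 = 7.3469
Step 3: Compute optimal value.
f(x*) = 10*(11/7)^2 + 20*(11/7) = 56.1224


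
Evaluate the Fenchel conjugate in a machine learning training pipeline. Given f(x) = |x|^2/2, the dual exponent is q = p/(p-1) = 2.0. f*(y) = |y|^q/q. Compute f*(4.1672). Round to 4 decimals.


The conjugate exponent q satisfies 1/p + 1/q = 1.
p = 2, so q = 2/(2 - 1) = 2.0
|y|^q = 4.1672^2.0 = 17.3656
f*(4.1672) = 17.3656 / 2.0 = 8.6828


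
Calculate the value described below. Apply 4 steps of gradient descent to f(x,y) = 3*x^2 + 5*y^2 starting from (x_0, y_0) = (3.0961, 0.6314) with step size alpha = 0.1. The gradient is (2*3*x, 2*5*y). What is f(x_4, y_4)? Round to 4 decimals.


Gradient descent on f(x,y) = 3*x^2 + 5*y^2.
Starting point: (3.0961, 0.6314), alpha = 0.1
Step 1: grad_x = 2*3*3.0961 = 18.5766, grad_y = 2*5*0.6314 = 6.314
  x_1 = 3.0961 - 0.1*18.5766 = 1.2384
  y_1 = 0.6314 - 0.1*6.314 = -0.0
Step 2: grad_x = 2*3*1.2384 = 7.4306, grad_y = 2*5*-0.0 = -0.0
  x_2 = 1.2384 - 0.1*7.4306 = 0.4954
  y_2 = -0.0 - 0.1*-0.0 = 0.0
Step 3: grad_x = 2*3*0.4954 = 2.9723, grad_y = 2*5*0.0 = 0.0
  x_3 = 0.4954 - 0.1*2.9723 = 0.1982
  y_3 = 0.0 - 0.1*0.0 = 0.0
Step 4: grad_x = 2*3*0.1982 = 1.1889, grad_y = 2*5*0.0 = 0.0
  x_4 = 0.1982 - 0.1*1.1889 = 0.0793
  y_4 = 0.0 - 0.1*0.0 = 0.0
f(0.0793, 0.0) = 3*0.0793^2 + 5*0.0^2 = 0.0188


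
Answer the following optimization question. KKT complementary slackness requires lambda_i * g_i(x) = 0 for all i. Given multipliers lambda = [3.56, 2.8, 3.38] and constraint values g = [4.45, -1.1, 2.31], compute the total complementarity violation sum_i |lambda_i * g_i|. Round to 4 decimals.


KKT complementary slackness check:
lambda_1 * g_1 = 3.56 * 4.45 = 15.842
lambda_2 * g_2 = 2.8 * -1.1 = -3.08
lambda_3 * g_3 = 3.38 * 2.31 = 7.8078
Total violation = 15.842 + 3.08 + 7.8078 = 26.7298


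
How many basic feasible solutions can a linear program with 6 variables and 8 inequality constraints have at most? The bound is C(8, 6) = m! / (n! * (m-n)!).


Each vertex corresponds to some choice of n active constraints out of m, so the number of vertices is at most C(m, n) = m! / (n!(m-n)!).
m = 8, n = 6
Numerator: 8 * 7 * 6 * 5 * 4 * 3
Denominator: 6! = 720
C(8, 6) = 28


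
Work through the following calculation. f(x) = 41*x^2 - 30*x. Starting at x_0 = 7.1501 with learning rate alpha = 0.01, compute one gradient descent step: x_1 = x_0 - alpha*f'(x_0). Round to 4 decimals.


We compute the gradient at x_0 and apply the update.
f'(x) = 82*x - 30
f'(7.1501) = 82*7.1501 - 30 = 556.3082
x_1 = 7.1501 - 0.01*556.3082 = 1.587


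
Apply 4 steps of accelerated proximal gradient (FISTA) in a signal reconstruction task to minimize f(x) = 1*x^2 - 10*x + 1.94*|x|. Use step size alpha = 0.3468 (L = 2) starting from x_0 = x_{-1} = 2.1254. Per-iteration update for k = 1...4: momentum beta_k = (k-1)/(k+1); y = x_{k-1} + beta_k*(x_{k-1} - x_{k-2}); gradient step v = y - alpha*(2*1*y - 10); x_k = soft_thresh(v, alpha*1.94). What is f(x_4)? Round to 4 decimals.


FISTA on f(x) = 1*x^2 - 10*x + 1.94*|x|
L = 2, alpha = 0.3468
Iteration 1: beta = 0.0, y = 2.1254 + 0.0*(2.1254 - 2.1254) = 2.1254
  grad(y) = -5.7492, v = y - alpha*grad = 4.1192
  prox(v) = soft_thresh(4.1192, 0.6728) = 3.4464
Iteration 2: beta = 0.3333, y = 3.4464 + 0.3333*(3.4464 - 2.1254) = 3.8868
  grad(y) = -2.2265, v = y - alpha*grad = 4.6589
  prox(v) = soft_thresh(4.6589, 0.6728) = 3.9861
Iteration 3: beta = 0.5, y = 3.9861 + 0.5*(3.9861 - 3.4464) = 4.256
  grad(y) = -1.4881, v = y - alpha*grad = 4.772
  prox(v) = soft_thresh(4.772, 0.6728) = 4.0992
Iteration 4: beta = 0.6, y = 4.0992 + 0.6*(4.0992 - 3.9861) = 4.1671
  grad(y) = -1.6658, v = y - alpha*grad = 4.7448
  prox(v) = soft_thresh(4.7448, 0.6728) = 4.072
f(x_4) = 1*4.072^2 - 10*4.072 + 1.94*|4.072| = -16.2391


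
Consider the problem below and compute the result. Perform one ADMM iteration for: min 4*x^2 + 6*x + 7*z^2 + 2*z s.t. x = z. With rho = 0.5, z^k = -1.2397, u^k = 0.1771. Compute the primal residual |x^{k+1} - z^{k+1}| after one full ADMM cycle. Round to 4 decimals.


ADMM iteration with rho = 0.5, z^k = -1.2397, u^k = 0.1771
Step 1: x-update.
Minimize 4*x^2 + 6*x + (0.5/2)*(x + 1.2397 + 0.1771)^2
FOC: (2*4 + 0.5)*x = -6 + 0.5*(-1.2397 - 0.1771)
x^{k+1} = -0.7892
Step 2: z-update.
Minimize 7*z^2 + 2*z + (0.5/2)*(-0.7892 - z + 0.1771)^2
FOC: (2*7 + 0.5)*z = -2 + 0.5*(-0.7892 + 0.1771)
z^{k+1} = -0.159
Step 3: u-update.
u^{k+1} = 0.1771 - 0.7892 + 0.159 = -0.4531
Step 4: Primal residual = |-0.7892 + 0.159| = 0.6302


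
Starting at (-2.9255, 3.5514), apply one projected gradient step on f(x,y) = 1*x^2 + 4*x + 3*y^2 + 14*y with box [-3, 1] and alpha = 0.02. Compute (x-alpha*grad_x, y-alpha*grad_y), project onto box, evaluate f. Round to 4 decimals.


Step 1: Compute gradient at (-2.9255, 3.5514).
grad_x = 2*1*-2.9255 + 4 = -1.851
grad_y = 2*3*3.5514 + 14 = 35.3084
Step 2: Gradient step.
x_raw = -2.9255 - 0.02*-1.851 = -2.8885
y_raw = 3.5514 - 0.02*35.3084 = 2.8452
Step 3: Project onto [-3, 1].
x_proj = clip(-2.8885) = -2.8885
y_proj = clip(2.8452) = 1.0
Step 4: Evaluate f.
f(-2.8885, 1.0) = 13.7894


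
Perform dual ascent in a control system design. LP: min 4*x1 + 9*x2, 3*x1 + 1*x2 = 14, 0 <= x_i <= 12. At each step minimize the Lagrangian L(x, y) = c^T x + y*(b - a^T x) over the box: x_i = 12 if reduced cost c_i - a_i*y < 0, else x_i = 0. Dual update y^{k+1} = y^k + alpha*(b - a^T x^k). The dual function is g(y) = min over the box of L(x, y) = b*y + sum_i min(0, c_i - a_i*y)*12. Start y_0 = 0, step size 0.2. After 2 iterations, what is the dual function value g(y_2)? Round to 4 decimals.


Dual ascent for LP: min 4*x1 + 9*x2, 3*x1 + 1*x2 = 14, 0 <= x_i <= 12
Step 1: y^k = 0.0, reduced costs: (4.0, 9.0)
  x^k = (0.0, 0.0), subgradient = b - a^T x = 14.0
  y^{k+1} = 0.0 + 0.2*14.0 = 2.8
Step 2: y^k = 2.8, reduced costs: (-4.4, 6.2)
  x^k = (12.0, 0.0), subgradient = b - a^T x = -22.0
  y^{k+1} = 2.8 + 0.2*-22.0 = -1.6
Dual objective at y_2 = -1.6: reduced costs (8.8, 10.6), box minimizer x = (0.0, 0.0)
g(y_2) = b*y + (c1 - a1*y)*x1 + (c2 - a2*y)*x2 = 14*(-1.6) + 8.8*0.0 + 10.6*0.0 = -22.4 + 0.0 + 0.0 = -22.4


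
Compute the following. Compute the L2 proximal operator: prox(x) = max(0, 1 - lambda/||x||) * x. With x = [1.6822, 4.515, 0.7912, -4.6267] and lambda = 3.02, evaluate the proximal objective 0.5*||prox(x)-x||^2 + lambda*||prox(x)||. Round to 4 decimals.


Step 1: Compute ||x||.
||x|| = 6.7266
Step 2: Compute scaling factor.
scale = max(0, 1 - 3.02/6.7266) = 0.551
Step 3: prox(x) = [0.927, 2.4879, 0.436, -2.5495]
||prox(x)|| = 3.7066
Step 4: Proximal objective.
0.5*||prox-x||^2 = 4.5602
lambda*||prox|| = 11.1939
Total = 15.7542


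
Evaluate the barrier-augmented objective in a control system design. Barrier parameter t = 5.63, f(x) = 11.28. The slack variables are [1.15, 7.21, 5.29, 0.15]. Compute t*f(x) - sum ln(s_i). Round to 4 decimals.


Step 1: Compute log-barrier.
ln values: [0.1398, 1.9755, 1.6658, -1.8971]
phi = -(0.1398 + 1.9755 + 1.6658 - 1.8971) = -1.8839
Step 2: Compute augmented objective.
t*f(x) = 5.63*11.28 = 63.5064
Total = 63.5064 - 1.8839 = 61.6225


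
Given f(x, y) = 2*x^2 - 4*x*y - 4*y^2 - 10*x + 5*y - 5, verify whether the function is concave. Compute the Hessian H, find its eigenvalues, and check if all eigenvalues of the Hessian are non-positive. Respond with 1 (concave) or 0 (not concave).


The Hessian of f(x,y) = 2*x^2 - 4*x*y - 4*y^2 - 10*x + 5*y - 5 is:
H = [[4, -4], [-4, -8]]
Trace = 4 - 8 = -4
Determinant = 4*-8 - (-4)^2 = -48
Discriminant = (-4)^2 - 4*-48 = 208.0
Eigenvalues: lambda_1 = -9.2111, lambda_2 = 5.2111
The function is not concave.

0


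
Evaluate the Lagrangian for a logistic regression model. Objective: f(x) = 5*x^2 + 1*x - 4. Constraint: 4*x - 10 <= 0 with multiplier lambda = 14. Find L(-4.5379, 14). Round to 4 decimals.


Step 1: Evaluate f(x).
f(-4.5379) = 5*(-4.5379)^2 + 1*(-4.5379) - 4 = 94.4248
Step 2: Evaluate g(x).
g(-4.5379) = 4*-4.5379 - 10 = -28.1516
Step 3: Compute Lagrangian.
L = 94.4248 + 14*-28.1516 = -299.6976


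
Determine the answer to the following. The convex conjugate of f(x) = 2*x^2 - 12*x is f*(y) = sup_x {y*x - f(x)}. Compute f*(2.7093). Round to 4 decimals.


f*(y) = sup_x {y*x - a*x^2 - b*x} = sup_x {(y-b)*x - a*x^2}
FOC: (y - b) - 2a*x = 0 => x* = (y - b)/(2a)
x* = (2.7093 + 12)/(2*2) = 3.6773
f*(2.7093) = (y-b)^2/(4a) = (2.7093 + 12)^2/(4*2)
= 216.3635/8 = 27.0454


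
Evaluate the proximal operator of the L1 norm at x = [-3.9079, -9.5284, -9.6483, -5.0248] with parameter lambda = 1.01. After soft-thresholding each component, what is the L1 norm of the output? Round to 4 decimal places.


Soft-thresholding with lambda = 1.01:
prox(-3.9079) = sign(-3.9079)*max(|-3.9079| - 1.01, 0) = -2.8979
prox(-9.5284) = sign(-9.5284)*max(|-9.5284| - 1.01, 0) = -8.5184
prox(-9.6483) = sign(-9.6483)*max(|-9.6483| - 1.01, 0) = -8.6383
prox(-5.0248) = sign(-5.0248)*max(|-5.0248| - 1.01, 0) = -4.0148
prox(x) = [-2.8979, -8.5184, -8.6383, -4.0148]
||prox(x)||_1 = 2.8979 + 8.5184 + 8.6383 + 4.0148 = 24.0694


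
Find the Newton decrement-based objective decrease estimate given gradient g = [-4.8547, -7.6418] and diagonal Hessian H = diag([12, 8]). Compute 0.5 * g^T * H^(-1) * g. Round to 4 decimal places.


Step 1: H is diagonal, so H^(-1) * g = [-0.4046, -0.9552].
Step 2: g^T H^(-1) g = sum_i g_i^2 / H_ii
  = (-4.8547)^2/12 + (-7.6418)^2/8
  = 1.964 + 7.2996 = 9.2636
Step 3: Objective decrease = 0.5 * g^T H^(-1) g = 4.6318


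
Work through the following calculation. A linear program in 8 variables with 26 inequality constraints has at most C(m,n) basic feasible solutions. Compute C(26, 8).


Each vertex corresponds to some choice of n active constraints out of m, so the number of vertices is at most C(m, n) = m! / (n!(m-n)!).
m = 26, n = 8
Numerator: 26 * 25 * 24 * 23 * 22 * 21 * 20 * 19
Denominator: 8! = 40320
C(26, 8) = 1562275


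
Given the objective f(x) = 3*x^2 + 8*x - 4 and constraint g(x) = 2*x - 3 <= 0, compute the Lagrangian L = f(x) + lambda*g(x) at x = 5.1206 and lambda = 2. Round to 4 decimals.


Step 1: Evaluate f(x).
f(5.1206) = 3*5.1206^2 + 8*5.1206 - 4 = 115.6264
Step 2: Evaluate g(x).
g(5.1206) = 2*5.1206 - 3 = 7.2412
Step 3: Compute Lagrangian.
L = 115.6264 + 2*7.2412 = 130.1088


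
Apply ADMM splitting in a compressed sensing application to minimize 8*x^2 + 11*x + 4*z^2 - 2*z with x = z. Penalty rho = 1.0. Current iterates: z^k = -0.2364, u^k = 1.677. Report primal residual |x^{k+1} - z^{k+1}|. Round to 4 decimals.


ADMM iteration with rho = 1.0, z^k = -0.2364, u^k = 1.677
Step 1: x-update.
Minimize 8*x^2 + 11*x + (1.0/2)*(x + 0.2364 + 1.677)^2
FOC: (2*8 + 1.0)*x = -11 + 1.0*(-0.2364 - 1.677)
x^{k+1} = -0.7596
Step 2: z-update.
Minimize 4*z^2 - 2*z + (1.0/2)*(-0.7596 - z + 1.677)^2
FOC: (2*4 + 1.0)*z = 2 + 1.0*(-0.7596 + 1.677)
z^{k+1} = 0.3242
Step 3: u-update.
u^{k+1} = 1.677 - 0.7596 - 0.3242 = 0.5932
Step 4: Primal residual = |-0.7596 - 0.3242| = 1.0838


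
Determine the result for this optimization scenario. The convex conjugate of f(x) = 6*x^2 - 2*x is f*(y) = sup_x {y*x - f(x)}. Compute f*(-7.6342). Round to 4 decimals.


f*(y) = sup_x {y*x - a*x^2 - b*x} = sup_x {(y-b)*x - a*x^2}
FOC: (y - b) - 2a*x = 0 => x* = (y - b)/(2a)
x* = (-7.6342 + 2)/(2*6) = -0.4695
f*(-7.6342) = (y-b)^2/(4a) = (-7.6342 + 2)^2/(4*6)
= 31.7442/24 = 1.3227


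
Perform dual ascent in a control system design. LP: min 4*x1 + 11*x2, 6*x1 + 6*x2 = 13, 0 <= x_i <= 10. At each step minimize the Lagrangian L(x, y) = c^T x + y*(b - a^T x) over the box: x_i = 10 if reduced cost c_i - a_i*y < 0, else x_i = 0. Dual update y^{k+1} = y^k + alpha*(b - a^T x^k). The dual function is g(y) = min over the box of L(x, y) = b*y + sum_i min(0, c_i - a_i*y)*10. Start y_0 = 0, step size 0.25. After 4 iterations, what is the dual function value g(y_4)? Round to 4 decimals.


Dual ascent for LP: min 4*x1 + 11*x2, 6*x1 + 6*x2 = 13, 0 <= x_i <= 10
Step 1: y^k = 0.0, reduced costs: (4.0, 11.0)
  x^k = (0.0, 0.0), subgradient = b - a^T x = 13.0
  y^{k+1} = 0.0 + 0.25*13.0 = 3.25
Step 2: y^k = 3.25, reduced costs: (-15.5, -8.5)
  x^k = (10.0, 10.0), subgradient = b - a^T x = -107.0
  y^{k+1} = 3.25 + 0.25*-107.0 = -23.5
Step 3: y^k = -23.5, reduced costs: (145.0, 152.0)
  x^k = (0.0, 0.0), subgradient = b - a^T x = 13.0
  y^{k+1} = -23.5 + 0.25*13.0 = -20.25
Step 4: y^k = -20.25, reduced costs: (125.5, 132.5)
  x^k = (0.0, 0.0), subgradient = b - a^T x = 13.0
  y^{k+1} = -20.25 + 0.25*13.0 = -17.0
Dual objective at y_4 = -17.0: reduced costs (106.0, 113.0), box minimizer x = (0.0, 0.0)
g(y_4) = b*y + (c1 - a1*y)*x1 + (c2 - a2*y)*x2 = 13*(-17.0) + 106.0*0.0 + 113.0*0.0 = -221.0 + 0.0 + 0.0 = -221.0


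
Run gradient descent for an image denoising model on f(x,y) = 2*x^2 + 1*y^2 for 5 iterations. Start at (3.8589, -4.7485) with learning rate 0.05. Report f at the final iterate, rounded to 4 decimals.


Gradient descent on f(x,y) = 2*x^2 + 1*y^2.
Starting point: (3.8589, -4.7485), alpha = 0.05
Step 1: grad_x = 2*2*3.8589 = 15.4356, grad_y = 2*1*-4.7485 = -9.497
  x_1 = 3.8589 - 0.05*15.4356 = 3.0871
  y_1 = -4.7485 - 0.05*-9.497 = -4.2737
Step 2: grad_x = 2*2*3.0871 = 12.3485, grad_y = 2*1*-4.2737 = -8.5473
  x_2 = 3.0871 - 0.05*12.3485 = 2.4697
  y_2 = -4.2737 - 0.05*-8.5473 = -3.8463
Step 3: grad_x = 2*2*2.4697 = 9.8788, grad_y = 2*1*-3.8463 = -7.6926
  x_3 = 2.4697 - 0.05*9.8788 = 1.9758
  y_3 = -3.8463 - 0.05*-7.6926 = -3.4617
Step 4: grad_x = 2*2*1.9758 = 7.903, grad_y = 2*1*-3.4617 = -6.9233
  x_4 = 1.9758 - 0.05*7.903 = 1.5806
  y_4 = -3.4617 - 0.05*-6.9233 = -3.1155
Step 5: grad_x = 2*2*1.5806 = 6.3224, grad_y = 2*1*-3.1155 = -6.231
  x_5 = 1.5806 - 0.05*6.3224 = 1.2645
  y_5 = -3.1155 - 0.05*-6.231 = -2.8039
f(1.2645, -2.8039) = 2*1.2645^2 + 1*(-2.8039)^2 = 11.0599


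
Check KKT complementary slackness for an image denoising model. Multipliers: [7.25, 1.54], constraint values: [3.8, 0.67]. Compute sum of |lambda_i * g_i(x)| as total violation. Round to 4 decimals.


KKT complementary slackness check:
lambda_1 * g_1 = 7.25 * 3.8 = 27.55
lambda_2 * g_2 = 1.54 * 0.67 = 1.0318
Total violation = 27.55 + 1.0318 = 28.5818


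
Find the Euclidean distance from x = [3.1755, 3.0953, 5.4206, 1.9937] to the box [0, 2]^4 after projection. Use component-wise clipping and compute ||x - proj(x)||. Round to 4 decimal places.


Project each component onto [0, 2].
clip(3.1755) = 2.0, clip(3.0953) = 2.0, clip(5.4206) = 2.0, clip(1.9937) = 1.9937
Projection = [2.0, 2.0, 2.0, 1.9937]
Squared diffs: [1.3818, 1.1997, 11.7005, 0.0]
Distance = sqrt(14.282) = 3.7792


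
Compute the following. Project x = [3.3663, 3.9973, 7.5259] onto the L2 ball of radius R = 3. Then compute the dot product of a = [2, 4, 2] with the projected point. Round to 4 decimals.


Step 1: Compute ||x|| (intermediates to 6 decimals).
||x|| = sqrt(3.3663^2 + 3.9973^2 + 7.5259^2) = 9.162399
Step 2: Project.
Since ||x|| > R, scale = R/||x|| = 3/9.162399 = 0.327425, proj(x) = scale * x
proj(x) = [1.102211, 1.308816, 2.464168]
Step 3: Dot product.
a^T * proj(x) = 2*1.102211 + 4*1.308816 + 2*2.464168 = 12.368


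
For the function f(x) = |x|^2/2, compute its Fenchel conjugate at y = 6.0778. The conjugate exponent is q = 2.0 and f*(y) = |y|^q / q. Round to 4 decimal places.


The conjugate exponent q satisfies 1/p + 1/q = 1.
p = 2, so q = 2/(2 - 1) = 2.0
|y|^q = 6.0778^2.0 = 36.9397
f*(6.0778) = 36.9397 / 2.0 = 18.4698


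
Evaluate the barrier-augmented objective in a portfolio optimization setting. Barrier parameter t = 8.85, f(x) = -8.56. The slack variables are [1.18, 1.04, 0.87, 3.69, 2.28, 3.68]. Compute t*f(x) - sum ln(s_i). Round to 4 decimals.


Step 1: Compute log-barrier.
ln values: [0.1655, 0.0392, -0.1393, 1.3056, 0.8242, 1.3029]
phi = -(0.1655 + 0.0392 - 0.1393 + 1.3056 + 0.8242 + 1.3029) = -3.4982
Step 2: Compute augmented objective.
t*f(x) = 8.85*-8.56 = -75.756
Total = -75.756 - 3.4982 = -79.2542


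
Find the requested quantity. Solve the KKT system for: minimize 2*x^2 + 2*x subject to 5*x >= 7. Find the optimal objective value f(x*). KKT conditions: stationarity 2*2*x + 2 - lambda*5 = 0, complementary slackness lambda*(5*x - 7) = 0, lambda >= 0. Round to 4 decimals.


Step 1: Try lambda = 0 (constraint inactive).
x_unc = -2/(2*2) = -0.5
Check: 5*-0.5 = -2.5 < 7 -- violated!
Step 2: Constraint must be active: 5*x = 7
x* = 7/5 = 1.4
lambda = (2*2*1.4 + 2)/5 = 1.52
Step 3: Compute optimal value.
f(x*) = 2*1.4^2 + 2*1.4 = 6.72


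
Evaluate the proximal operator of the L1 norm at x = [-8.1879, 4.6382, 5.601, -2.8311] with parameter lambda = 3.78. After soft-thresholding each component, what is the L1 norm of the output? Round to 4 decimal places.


Soft-thresholding with lambda = 3.78:
prox(-8.1879) = sign(-8.1879)*max(|-8.1879| - 3.78, 0) = -4.4079
prox(4.6382) = sign(4.6382)*max(|4.6382| - 3.78, 0) = 0.8582
prox(5.601) = sign(5.601)*max(|5.601| - 3.78, 0) = 1.821
prox(-2.8311) = sign(-2.8311)*max(|-2.8311| - 3.78, 0) = 0.0
prox(x) = [-4.4079, 0.8582, 1.821, 0.0]
||prox(x)||_1 = 4.4079 + 0.8582 + 1.821 + 0.0 = 7.0871


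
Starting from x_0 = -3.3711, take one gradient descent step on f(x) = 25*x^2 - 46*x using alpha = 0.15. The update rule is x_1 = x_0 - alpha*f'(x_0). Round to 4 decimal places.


We compute the gradient at x_0 and apply the update.
f'(x) = 50*x - 46
f'(-3.3711) = 50*-3.3711 - 46 = -214.555
x_1 = -3.3711 - 0.15*-214.555 = 28.8122


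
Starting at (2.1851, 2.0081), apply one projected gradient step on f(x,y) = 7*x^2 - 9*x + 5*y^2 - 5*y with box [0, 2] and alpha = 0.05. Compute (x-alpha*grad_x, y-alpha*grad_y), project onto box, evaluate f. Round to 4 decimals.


Step 1: Compute gradient at (2.1851, 2.0081).
grad_x = 2*7*2.1851 - 9 = 21.5914
grad_y = 2*5*2.0081 - 5 = 15.081
Step 2: Gradient step.
x_raw = 2.1851 - 0.05*21.5914 = 1.1055
y_raw = 2.0081 - 0.05*15.081 = 1.2541
Step 3: Project onto [0, 2].
x_proj = clip(1.1055) = 1.1055
y_proj = clip(1.2541) = 1.2541
Step 4: Evaluate f.
f(1.1055, 1.2541) = 0.1986


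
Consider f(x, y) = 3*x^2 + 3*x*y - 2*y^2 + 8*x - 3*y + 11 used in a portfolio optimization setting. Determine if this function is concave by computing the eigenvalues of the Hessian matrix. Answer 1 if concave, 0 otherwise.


The Hessian of f(x,y) = 3*x^2 + 3*x*y - 2*y^2 + 8*x - 3*y + 11 is:
H = [[6, 3], [3, -4]]
Trace = 6 - 4 = 2
Determinant = 6*-4 - (3)^2 = -33
Discriminant = (2)^2 - 4*-33 = 136.0
Eigenvalues: lambda_1 = -4.831, lambda_2 = 6.831
The function is not concave.

0


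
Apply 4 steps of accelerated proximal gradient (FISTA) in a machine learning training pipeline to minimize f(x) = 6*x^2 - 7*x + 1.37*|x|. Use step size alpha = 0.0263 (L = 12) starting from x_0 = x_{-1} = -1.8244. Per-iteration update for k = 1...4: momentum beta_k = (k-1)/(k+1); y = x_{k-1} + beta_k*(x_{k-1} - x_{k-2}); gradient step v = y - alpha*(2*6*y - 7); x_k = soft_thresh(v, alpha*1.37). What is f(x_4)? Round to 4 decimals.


FISTA on f(x) = 6*x^2 - 7*x + 1.37*|x|
L = 12, alpha = 0.0263
Iteration 1: beta = 0.0, y = -1.8244 + 0.0*(-1.8244 + 1.8244) = -1.8244
  grad(y) = -28.8928, v = y - alpha*grad = -1.0645
  prox(v) = soft_thresh(-1.0645, 0.036) = -1.0285
Iteration 2: beta = 0.3333, y = -1.0285 + 0.3333*(-1.0285 + 1.8244) = -0.7632
  grad(y) = -16.1582, v = y - alpha*grad = -0.3382
  prox(v) = soft_thresh(-0.3382, 0.036) = -0.3022
Iteration 3: beta = 0.5, y = -0.3022 + 0.5*(-0.3022 + 1.0285) = 0.061
  grad(y) = -6.2685, v = y - alpha*grad = 0.2258
  prox(v) = soft_thresh(0.2258, 0.036) = 0.1898
Iteration 4: beta = 0.6, y = 0.1898 + 0.6*(0.1898 + 0.3022) = 0.485
  grad(y) = -1.1803, v = y - alpha*grad = 0.516
  prox(v) = soft_thresh(0.516, 0.036) = 0.48
f(x_4) = 6*0.48^2 - 7*0.48 + 1.37*|0.48| = -1.32


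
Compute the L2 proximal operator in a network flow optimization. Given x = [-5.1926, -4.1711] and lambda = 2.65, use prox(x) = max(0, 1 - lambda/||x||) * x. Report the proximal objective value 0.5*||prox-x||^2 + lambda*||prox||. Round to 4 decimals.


Step 1: Compute ||x||.
||x|| = 6.6604
Step 2: Compute scaling factor.
scale = max(0, 1 - 2.65/6.6604) = 0.6021
Step 3: prox(x) = [-3.1266, -2.5115]
||prox(x)|| = 4.0104
Step 4: Proximal objective.
0.5*||prox-x||^2 = 3.5113
lambda*||prox|| = 10.6276
Total = 14.1389


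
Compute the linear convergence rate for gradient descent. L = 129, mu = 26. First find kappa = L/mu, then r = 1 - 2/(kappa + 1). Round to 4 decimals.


Step 1: Compute the condition number.
kappa = L/mu = 129/26 = 4.9615
Step 2: Compute the convergence rate.
r = 1 - 2/(kappa + 1) = 1 - 2*mu/(L + mu) = (L - mu)/(L + mu) = 103/155 = 0.6645


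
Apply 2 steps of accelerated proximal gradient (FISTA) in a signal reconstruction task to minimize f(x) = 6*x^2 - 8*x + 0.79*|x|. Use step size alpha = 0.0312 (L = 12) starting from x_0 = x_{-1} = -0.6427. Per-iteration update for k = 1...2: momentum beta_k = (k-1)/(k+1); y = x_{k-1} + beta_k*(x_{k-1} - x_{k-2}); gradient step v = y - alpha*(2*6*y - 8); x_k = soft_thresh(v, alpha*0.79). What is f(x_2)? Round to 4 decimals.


FISTA on f(x) = 6*x^2 - 8*x + 0.79*|x|
L = 12, alpha = 0.0312
Iteration 1: beta = 0.0, y = -0.6427 + 0.0*(-0.6427 + 0.6427) = -0.6427
  grad(y) = -15.7124, v = y - alpha*grad = -0.1525
  prox(v) = soft_thresh(-0.1525, 0.0246) = -0.1278
Iteration 2: beta = 0.3333, y = -0.1278 + 0.3333*(-0.1278 + 0.6427) = 0.0438
  grad(y) = -7.4744, v = y - alpha*grad = 0.277
  prox(v) = soft_thresh(0.277, 0.0246) = 0.2524
f(x_2) = 6*0.2524^2 - 8*0.2524 + 0.79*|0.2524| = -1.4374


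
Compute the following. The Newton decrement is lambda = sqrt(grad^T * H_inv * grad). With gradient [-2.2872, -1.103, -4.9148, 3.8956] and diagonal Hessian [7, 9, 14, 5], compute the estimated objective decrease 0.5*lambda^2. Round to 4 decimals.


Step 1: H is diagonal, so H^(-1) * g = [-0.3267, -0.1226, -0.3511, 0.7791].
Step 2: g^T H^(-1) g = sum_i g_i^2 / H_ii
  = (-2.2872)^2/7 + (-1.103)^2/9 + (-4.9148)^2/14 + (3.8956)^2/5
  = 0.7473 + 0.1352 + 1.7254 + 3.0351 = 5.643
Step 3: Objective decrease = 0.5 * g^T H^(-1) g = 2.8215


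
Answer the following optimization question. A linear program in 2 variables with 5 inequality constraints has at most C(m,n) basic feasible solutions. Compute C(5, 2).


Each vertex corresponds to some choice of n active constraints out of m, so the number of vertices is at most C(m, n) = m! / (n!(m-n)!).
m = 5, n = 2
Numerator: 5 * 4
Denominator: 2! = 2
C(5, 2) = 10


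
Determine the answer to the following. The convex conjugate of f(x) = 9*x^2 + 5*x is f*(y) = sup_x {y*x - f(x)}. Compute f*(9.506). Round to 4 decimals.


f*(y) = sup_x {y*x - a*x^2 - b*x} = sup_x {(y-b)*x - a*x^2}
FOC: (y - b) - 2a*x = 0 => x* = (y - b)/(2a)
x* = (9.506 - 5)/(2*9) = 0.2503
f*(9.506) = (y-b)^2/(4a) = (9.506 - 5)^2/(4*9)
= 20.304/36 = 0.564


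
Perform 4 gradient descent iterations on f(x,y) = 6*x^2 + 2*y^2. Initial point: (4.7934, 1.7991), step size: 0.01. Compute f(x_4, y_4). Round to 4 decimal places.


Gradient descent on f(x,y) = 6*x^2 + 2*y^2.
Starting point: (4.7934, 1.7991), alpha = 0.01
Step 1: grad_x = 2*6*4.7934 = 57.5208, grad_y = 2*2*1.7991 = 7.1964
  x_1 = 4.7934 - 0.01*57.5208 = 4.2182
  y_1 = 1.7991 - 0.01*7.1964 = 1.7271
Step 2: grad_x = 2*6*4.2182 = 50.6183, grad_y = 2*2*1.7271 = 6.9085
  x_2 = 4.2182 - 0.01*50.6183 = 3.712
  y_2 = 1.7271 - 0.01*6.9085 = 1.6581
Step 3: grad_x = 2*6*3.712 = 44.5441, grad_y = 2*2*1.6581 = 6.6322
  x_3 = 3.712 - 0.01*44.5441 = 3.2666
  y_3 = 1.6581 - 0.01*6.6322 = 1.5917
Step 4: grad_x = 2*6*3.2666 = 39.1988, grad_y = 2*2*1.5917 = 6.3669
  x_4 = 3.2666 - 0.01*39.1988 = 2.8746
  y_4 = 1.5917 - 0.01*6.3669 = 1.5281
f(2.8746, 1.5281) = 6*2.8746^2 + 2*1.5281^2 = 54.2492


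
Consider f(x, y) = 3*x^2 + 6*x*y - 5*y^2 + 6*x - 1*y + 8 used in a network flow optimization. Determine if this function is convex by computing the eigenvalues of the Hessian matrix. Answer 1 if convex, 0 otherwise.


The Hessian of f(x,y) = 3*x^2 + 6*x*y - 5*y^2 + 6*x - 1*y + 8 is:
H = [[6, 6], [6, -10]]
Trace = 6 - 10 = -4
Determinant = 6*-10 - (6)^2 = -96
Discriminant = (-4)^2 - 4*-96 = 400.0
Eigenvalues: lambda_1 = -12.0, lambda_2 = 8.0
The function is not convex.

0
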